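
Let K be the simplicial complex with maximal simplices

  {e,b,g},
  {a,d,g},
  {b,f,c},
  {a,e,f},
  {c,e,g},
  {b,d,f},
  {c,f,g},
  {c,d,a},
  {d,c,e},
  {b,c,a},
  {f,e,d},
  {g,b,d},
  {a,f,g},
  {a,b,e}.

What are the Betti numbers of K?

b_0 = 1, b_1 = 2, b_2 = 1.

Take the total order a < b < c < d < e < f < g on the vertex set. Then K (dimension 2) consists of the simplices:

  0-simplices (7): a, b, c, d, e, f, g
  1-simplices (21): ab, ac, ad, ae, af, ag, bc, bd, be, bf, bg, cd, ce, cf, cg, de, df, dg, ef, eg, fg
  2-simplices (14): abc, abe, acd, adg, aef, afg, bcf, bdf, bdg, beg, cde, ceg, cfg, def

Hence C_0 ≅ Z^7, C_1 ≅ Z^21, C_2 ≅ Z^14.

∂_1: C_1 → C_0 sends each edge [p,q] (with p < q) to q − p. For instance
  ∂bd = d − b.
The resulting 7×21 matrix has rank 6, and its Smith normal form has invariant factors (1,1,1,1,1,1).

∂_2: C_2 → C_1 sends each 2-simplex [p,q,r] to [q,r] − [p,r] + [p,q]. For instance
  ∂abe = be − ae + ab,
  ∂acd = cd − ad + ac.
As a 21×14 matrix over Z this has rank 13, with invariant factors (1,1,1,1,1,1,1,1,1,1,1,1,1).

Computing H_k = (kernel of ∂_k) / (image of ∂_{k+1}):

  H_0: rank C_0 − rank ∂_1 = 7 − 6 = 1, and the invariant factors of ∂_1 are all 1, so H_0 = Z.
  H_1: rank ker ∂_1 − rank ∂_2 = (21 − 6) − 13 = 2, and the invariant factors of ∂_2 are all 1, so H_1 = Z^2.
  H_2: rank ker ∂_2 − rank ∂_3 = (14 − 13) − 0 = 1, and there is no ∂_3, so H_2 = Z.

Hence the Betti numbers are b_0 = 1, b_1 = 2, b_2 = 1.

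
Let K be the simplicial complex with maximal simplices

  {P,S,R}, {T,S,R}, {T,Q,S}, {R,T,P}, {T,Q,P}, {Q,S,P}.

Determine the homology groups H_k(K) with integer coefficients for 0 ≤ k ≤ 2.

H_0 = Z,  H_1 = 0,  H_2 = Z.

Take the total order P < Q < R < S < T on the vertex set. Then K (dimension 2) consists of the simplices:

  0-simplices (5): P, Q, R, S, T
  1-simplices (9): PQ, PR, PS, PT, QS, QT, RS, RT, ST
  2-simplices (6): PQS, PQT, PRS, PRT, QST, RST

giving chain groups C_0 ≅ Z^5, C_1 ≅ Z^9, C_2 ≅ Z^6.

∂_1: C_1 → C_0 sends each edge [p,q] (with p < q) to q − p.
The resulting 5×9 matrix has rank 4, and its Smith normal form has invariant factors (1,1,1,1).

∂_2: C_2 → C_1 sends each 2-simplex [p,q,r] to [q,r] − [p,r] + [p,q]. For instance
  ∂PRT = RT − PT + PR,
  ∂PQT = QT − PT + PQ.
The resulting 9×6 matrix has rank 5, and its Smith normal form has invariant factors (1,1,1,1,1).

Now H_k = ker ∂_k / im ∂_{k+1}, so:

  H_0: rank C_0 − rank ∂_1 = 5 − 4 = 1, and the invariant factors of ∂_1 are all 1, so H_0 = Z.
  H_1: rank ker ∂_1 − rank ∂_2 = (9 − 4) − 5 = 0, and the invariant factors of ∂_2 are all 1, so H_1 = 0.
  H_2: rank ker ∂_2 − rank ∂_3 = (6 − 5) − 0 = 1, and there is no ∂_3, so H_2 = Z.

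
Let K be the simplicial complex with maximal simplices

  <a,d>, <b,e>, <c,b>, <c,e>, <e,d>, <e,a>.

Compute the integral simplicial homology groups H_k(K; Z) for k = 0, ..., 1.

Take the total order a < b < c < d < e on the vertex set. Then K (dimension 1) consists of the simplices:

  0-simplices (5): a, b, c, d, e
  1-simplices (6): ad, ae, bc, be, ce, de

Hence C_0 ≅ Z^5, C_1 ≅ Z^6.

The boundary map ∂_1: C_1 → C_0 sends each edge [p,q] (with p < q) to q − p. For instance
  ∂bc = c − b.
This gives a 5×6 integer matrix of rank 4; reducing to Smith normal form yields diagonal entries (1,1,1,1).

Now H_k = ker ∂_k / im ∂_{k+1}, so:

  H_0: rank C_0 − rank ∂_1 = 5 − 4 = 1, and the invariant factors of ∂_1 are all 1, so H_0 ≅ Z.
  H_1: rank ker ∂_1 − rank ∂_2 = (6 − 4) − 0 = 2, and there is no ∂_2, so H_1 ≅ Z^2.

H_0 = Z,  H_1 = Z^2.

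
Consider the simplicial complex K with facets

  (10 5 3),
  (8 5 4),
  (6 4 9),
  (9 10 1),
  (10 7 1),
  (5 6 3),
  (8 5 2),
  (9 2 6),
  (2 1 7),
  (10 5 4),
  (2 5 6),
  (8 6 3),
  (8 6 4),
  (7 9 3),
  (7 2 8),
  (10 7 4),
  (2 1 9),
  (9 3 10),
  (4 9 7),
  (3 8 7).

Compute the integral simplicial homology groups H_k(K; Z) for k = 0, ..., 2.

H_0 ≅ Z,  H_1 ≅ Z ⊕ Z/2Z,  H_2 = 0.

K has 10 vertices, 30 edges, 20 triangles.
rank ∂_0 = 0, rank ∂_1 = 9 ⇒ b_0 = 10 − 0 − 9 = 1; all invariant factors of ∂_1 are 1 so no torsion. So H_0 ≅ Z.
rank ∂_1 = 9, rank ∂_2 = 20 ⇒ b_1 = 30 − 9 − 20 = 1; ∂_2 has invariant factor(s) [2] giving torsion. So H_1 ≅ Z ⊕ Z/2Z.
rank ∂_2 = 20, rank ∂_3 = 0 ⇒ b_2 = 20 − 20 − 0 = 0. So H_2 ≅ 0.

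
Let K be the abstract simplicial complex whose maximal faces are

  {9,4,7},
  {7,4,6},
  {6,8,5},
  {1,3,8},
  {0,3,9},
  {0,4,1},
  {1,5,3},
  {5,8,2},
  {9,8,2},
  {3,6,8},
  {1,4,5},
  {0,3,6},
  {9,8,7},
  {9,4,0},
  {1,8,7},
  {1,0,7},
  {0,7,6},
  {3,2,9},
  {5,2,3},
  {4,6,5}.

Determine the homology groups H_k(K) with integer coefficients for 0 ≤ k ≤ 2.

Order the vertices as 0 < 1 < 2 < 3 < 4 < 5 < 6 < 7 < 8 < 9. Listing each simplex with vertices in this order, K has dimension 2 with simplices:

  0-simplices (10): [0], [1], [2], [3], [4], [5], [6], [7], [8], [9]
  1-simplices (30): (30 of them)
  2-simplices (20): (20 of them)

giving chain groups C_0 ≅ Z^10, C_1 ≅ Z^30, C_2 ≅ Z^20.

The boundary map ∂_1: C_1 → C_0 maps an edge to its endpoints' difference, ∂[p,q] = q − p. For instance
  ∂[2,9] = [9] − [2].
This gives a 10×30 integer matrix of rank 9; reducing to Smith normal form yields diagonal entries (1,1,1,1,1,1,1,1,1).

The boundary map ∂_2: C_2 → C_1 maps a triangle to the signed sum of its edges. For instance
  ∂[0,1,7] = [1,7] − [0,7] + [0,1],
  ∂[0,6,7] = [6,7] − [0,7] + [0,6].
The resulting 30×20 matrix has rank 20, and its Smith normal form has invariant factors (1,1,1,1,1,1,1,1,1,1,1,1,1,1,1,1,1,1,1,2).

Now H_k = ker ∂_k / im ∂_{k+1}, so:

  H_0: rank C_0 − rank ∂_1 = 10 − 9 = 1, and the invariant factors of ∂_1 are all 1, so H_0 ≅ Z.
  H_1: rank ker ∂_1 − rank ∂_2 = (30 − 9) − 20 = 1, and ∂_2 has invariant factor 2 > 1, so H_1 ≅ Z ⊕ Z/2Z.
  H_2: rank ker ∂_2 − rank ∂_3 = (20 − 20) − 0 = 0, and there is no ∂_3, so H_2 ≅ 0.

H_0 ≅ Z,  H_1 ≅ Z ⊕ Z/2Z,  H_2 = 0.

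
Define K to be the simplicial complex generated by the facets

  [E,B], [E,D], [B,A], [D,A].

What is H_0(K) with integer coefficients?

We work with the vertex ordering A < B < D < E. The simplices of K, each written with vertices in increasing order, are:

  0-simplices (4): A, B, D, E
  1-simplices (4): AB, AD, BE, DE

giving chain groups C_0 ≅ Z^4, C_1 ≅ Z^4.

The boundary map ∂_1: C_1 → C_0 sends each edge [p,q] (with p < q) to q − p. For instance
  ∂AD = D − A.
This gives a 4×4 integer matrix of rank 3; reducing to Smith normal form yields diagonal entries (1,1,1).

Computing H_k = (kernel of ∂_k) / (image of ∂_{k+1}):

  H_0: rank C_0 − rank ∂_1 = 4 − 3 = 1, and the invariant factors of ∂_1 are all 1, so H_0 = Z.

(K is a triangulation of the circle S^1.)

H_0 = Z.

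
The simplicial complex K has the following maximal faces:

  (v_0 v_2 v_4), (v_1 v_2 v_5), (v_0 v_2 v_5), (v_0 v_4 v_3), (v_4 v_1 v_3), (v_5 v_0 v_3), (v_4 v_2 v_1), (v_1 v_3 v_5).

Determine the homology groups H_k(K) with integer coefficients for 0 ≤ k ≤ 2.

H_0 ≅ Z,  H_1 = 0,  H_2 ≅ Z.

Order the vertices as v_0 < v_1 < v_2 < v_3 < v_4 < v_5. Listing each simplex with vertices in this order, K has dimension 2 with simplices:

  0-simplices (6): [v_0], [v_1], [v_2], [v_3], [v_4], [v_5]
  1-simplices (12): [v_0,v_2], [v_0,v_3], [v_0,v_4], [v_0,v_5], [v_1,v_2], [v_1,v_3], [v_1,v_4], [v_1,v_5], [v_2,v_4], [v_2,v_5], [v_3,v_4], [v_3,v_5]
  2-simplices (8): [v_0,v_2,v_4], [v_0,v_2,v_5], [v_0,v_3,v_4], [v_0,v_3,v_5], [v_1,v_2,v_4], [v_1,v_2,v_5], [v_1,v_3,v_4], [v_1,v_3,v_5]

Hence C_0 ≅ Z^6, C_1 ≅ Z^12, C_2 ≅ Z^8.

Boundary ∂_1: C_1 → C_0 maps an edge to its endpoints' difference, ∂[p,q] = q − p. For instance
  ∂[v_0,v_5] = [v_5] − [v_0].
As a 6×12 matrix over Z this has rank 5, with invariant factors (1,1,1,1,1).

The boundary map ∂_2: C_2 → C_1 acts by ∂[p,q,r] = [q,r] − [p,r] + [p,q]. For instance
  ∂[v_0,v_2,v_4] = [v_2,v_4] − [v_0,v_4] + [v_0,v_2],
  ∂[v_1,v_3,v_4] = [v_3,v_4] − [v_1,v_4] + [v_1,v_3].
This gives a 12×8 integer matrix of rank 7; reducing to Smith normal form yields diagonal entries (1,1,1,1,1,1,1).

Computing H_k = (kernel of ∂_k) / (image of ∂_{k+1}):

  H_0: rank C_0 − rank ∂_1 = 6 − 5 = 1, and the invariant factors of ∂_1 are all 1, so H_0 = Z.
  H_1: rank ker ∂_1 − rank ∂_2 = (12 − 5) − 7 = 0, and the invariant factors of ∂_2 are all 1, so H_1 = 0.
  H_2: rank ker ∂_2 − rank ∂_3 = (8 − 7) − 0 = 1, and there is no ∂_3, so H_2 = Z.

As a check, the Euler characteristic is 6 − 12 + 8 = 2, which agrees with 1 − 0 + 1 = 2.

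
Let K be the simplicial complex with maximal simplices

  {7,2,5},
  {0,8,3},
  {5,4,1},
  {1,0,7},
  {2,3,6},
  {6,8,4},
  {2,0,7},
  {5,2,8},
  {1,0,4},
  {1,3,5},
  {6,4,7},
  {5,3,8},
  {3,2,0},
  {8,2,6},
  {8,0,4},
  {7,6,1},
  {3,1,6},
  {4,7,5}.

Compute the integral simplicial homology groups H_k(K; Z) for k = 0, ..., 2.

H_0 ≅ Z,  H_1 ≅ Z ⊕ Z/2,  H_2 = 0.

Fix the vertex order 0 < 1 < 2 < 3 < 4 < 5 < 6 < 7 < 8 and write every simplex with vertices in increasing order. Then dim K = 2 and the simplices of K are:

  0-simplices (9): [0], [1], [2], [3], [4], [5], [6], [7], [8]
  1-simplices (27): (27 of them)
  2-simplices (18): [0,1,4], [0,1,7], [0,2,3], [0,2,7], [0,3,8], [0,4,8], [1,3,5], [1,3,6], [1,4,5], [1,6,7], [2,3,6], [2,5,7], [2,5,8], [2,6,8], [3,5,8], [4,5,7], [4,6,7], [4,6,8]

giving chain groups C_0 ≅ Z^9, C_1 ≅ Z^27, C_2 ≅ Z^18.

Boundary ∂_1: C_1 → C_0 sends each edge [p,q] (with p < q) to q − p. For instance
  ∂[3,8] = [8] − [3].
As a 9×27 matrix over Z this has rank 8, with invariant factors (1,1,1,1,1,1,1,1).

Boundary ∂_2: C_2 → C_1 sends each 2-simplex [p,q,r] to [q,r] − [p,r] + [p,q]. For instance
  ∂[1,4,5] = [4,5] − [1,5] + [1,4],
  ∂[0,2,3] = [2,3] − [0,3] + [0,2].
The resulting 27×18 matrix has rank 18, and its Smith normal form has invariant factors (1,1,1,1,1,1,1,1,1,1,1,1,1,1,1,1,1,2).

Now H_k = ker ∂_k / im ∂_{k+1}, so:

  H_0: rank C_0 − rank ∂_1 = 9 − 8 = 1, and the invariant factors of ∂_1 are all 1, so H_0 ≅ Z.
  H_1: rank ker ∂_1 − rank ∂_2 = (27 − 8) − 18 = 1, and ∂_2 has invariant factor 2 > 1, so H_1 ≅ Z ⊕ Z/2.
  H_2: rank ker ∂_2 − rank ∂_3 = (18 − 18) − 0 = 0, and there is no ∂_3, so H_2 ≅ 0.

As a check, the Euler characteristic is 9 − 27 + 18 = 0, which agrees with 1 − 1 + 0 = 0.
(K is a triangulation of the Klein bottle.)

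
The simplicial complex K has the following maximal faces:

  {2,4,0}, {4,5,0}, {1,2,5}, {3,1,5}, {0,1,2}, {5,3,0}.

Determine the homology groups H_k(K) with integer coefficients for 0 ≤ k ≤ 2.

H_0 ≅ Z,  H_1 ≅ Z,  H_2 = 0.

Take the total order 0 < 1 < 2 < 3 < 4 < 5 on the vertex set. Then K (dimension 2) consists of the simplices:

  0-simplices (6): [0], [1], [2], [3], [4], [5]
  1-simplices (12): [0,1], [0,2], [0,3], [0,4], [0,5], [1,2], [1,3], [1,5], [2,4], [2,5], [3,5], [4,5]
  2-simplices (6): [0,1,2], [0,2,4], [0,3,5], [0,4,5], [1,2,5], [1,3,5]

so the chain groups are C_0 ≅ Z^6, C_1 ≅ Z^12, C_2 ≅ Z^6.

The boundary map ∂_1: C_1 → C_0 sends each edge [p,q] (with p < q) to q − p.
The 6×12 boundary matrix has rank 5 and Smith normal form diag(1,1,1,1,1).

The boundary map ∂_2: C_2 → C_1 maps a triangle to the signed sum of its edges. For instance
  ∂[0,4,5] = [4,5] − [0,5] + [0,4],
  ∂[0,2,4] = [2,4] − [0,4] + [0,2].
This gives a 12×6 integer matrix of rank 6; reducing to Smith normal form yields diagonal entries (1,1,1,1,1,1).

Reading off H_k = ker ∂_k / im ∂_{k+1}:

  H_0: rank C_0 − rank ∂_1 = 6 − 5 = 1, and the invariant factors of ∂_1 are all 1, so H_0 ≅ Z.
  H_1: rank ker ∂_1 − rank ∂_2 = (12 − 5) − 6 = 1, and the invariant factors of ∂_2 are all 1, so H_1 ≅ Z.
  H_2: rank ker ∂_2 − rank ∂_3 = (6 − 6) − 0 = 0, and there is no ∂_3, so H_2 ≅ 0.

As a check, the Euler characteristic is 6 − 12 + 6 = 0, which agrees with 1 − 1 + 0 = 0.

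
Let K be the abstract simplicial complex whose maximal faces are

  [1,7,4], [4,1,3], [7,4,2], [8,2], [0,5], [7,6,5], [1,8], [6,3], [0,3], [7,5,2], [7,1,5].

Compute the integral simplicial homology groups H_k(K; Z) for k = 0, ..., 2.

H_0 ≅ Z,  H_1 ≅ Z^3,  H_2 = 0.

We work with the vertex ordering 0 < 1 < 2 < 3 < 4 < 5 < 6 < 7 < 8. The simplices of K, each written with vertices in increasing order, are:

  0-simplices (9): [0], [1], [2], [3], [4], [5], [6], [7], [8]
  1-simplices (17): [0,3], [0,5], [1,3], [1,4], [1,5], [1,7], [1,8], [2,4], [2,5], [2,7], [2,8], [3,4], [3,6], [4,7], [5,6], [5,7], [6,7]
  2-simplices (6): [1,3,4], [1,4,7], [1,5,7], [2,4,7], [2,5,7], [5,6,7]

Hence C_0 ≅ Z^9, C_1 ≅ Z^17, C_2 ≅ Z^6.

∂_1: C_1 → C_0 maps an edge to its endpoints' difference, ∂[p,q] = q − p.
The 9×17 boundary matrix has rank 8 and Smith normal form diag(1,1,1,1,1,1,1,1).

Boundary ∂_2: C_2 → C_1 acts by ∂[p,q,r] = [q,r] − [p,r] + [p,q]. For instance
  ∂[1,4,7] = [4,7] − [1,7] + [1,4],
  ∂[2,5,7] = [5,7] − [2,7] + [2,5].
The resulting 17×6 matrix has rank 6, and its Smith normal form has invariant factors (1,1,1,1,1,1).

Now H_k = ker ∂_k / im ∂_{k+1}, so:

  H_0: rank C_0 − rank ∂_1 = 9 − 8 = 1, and the invariant factors of ∂_1 are all 1, so H_0 = Z.
  H_1: rank ker ∂_1 − rank ∂_2 = (17 − 8) − 6 = 3, and the invariant factors of ∂_2 are all 1, so H_1 = Z^3.
  H_2: rank ker ∂_2 − rank ∂_3 = (6 − 6) − 0 = 0, and there is no ∂_3, so H_2 = 0.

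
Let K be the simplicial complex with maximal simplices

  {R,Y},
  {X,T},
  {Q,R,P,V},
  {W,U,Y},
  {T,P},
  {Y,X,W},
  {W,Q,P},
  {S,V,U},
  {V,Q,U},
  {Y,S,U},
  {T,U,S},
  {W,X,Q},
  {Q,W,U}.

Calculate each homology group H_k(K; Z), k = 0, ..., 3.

Order the vertices as P < Q < R < S < T < U < V < W < X < Y. Listing each simplex with vertices in this order, K has dimension 3 with simplices:

  0-simplices (10): P, Q, R, S, T, U, V, W, X, Y
  1-simplices (24): PQ, PR, PT, PV, PW, QR, QU, QV, QW, QX, RV, RY, ST, SU, SV, SY, TU, TX, UV, UW, UY, WX, WY, XY
  2-simplices (13): PQR, PQV, PQW, PRV, QRV, QUV, QUW, QWX, STU, SUV, SUY, UWY, WXY
  3-simplices (1): PQRV

so the chain groups are C_0 ≅ Z^10, C_1 ≅ Z^24, C_2 ≅ Z^13, C_3 ≅ Z^1.

Boundary ∂_1: C_1 → C_0 is given by ∂[p,q] = [q] − [p]. For instance
  ∂QR = R − Q.
This gives a 10×24 integer matrix of rank 9; reducing to Smith normal form yields diagonal entries (1,1,1,1,1,1,1,1,1).

The boundary map ∂_2: C_2 → C_1 acts by ∂[p,q,r] = [q,r] − [p,r] + [p,q]. For instance
  ∂PRV = RV − PV + PR,
  ∂QUW = UW − QW + QU.
As a 24×13 matrix over Z this has rank 12, with invariant factors (1,1,1,1,1,1,1,1,1,1,1,1).

∂_3: C_3 → C_2 sends each 3-simplex σ to the alternating sum Σ_i (−1)^i (σ with its i-th vertex removed). For instance
  ∂PQRV = QRV − PRV + PQV − PQR.
As a 13×1 matrix over Z this has rank 1, with invariant factors (1).

Now H_k = ker ∂_k / im ∂_{k+1}, so:

  H_0: rank C_0 − rank ∂_1 = 10 − 9 = 1, and the invariant factors of ∂_1 are all 1, so H_0 = Z.
  H_1: rank ker ∂_1 − rank ∂_2 = (24 − 9) − 12 = 3, and the invariant factors of ∂_2 are all 1, so H_1 = Z^3.
  H_2: rank ker ∂_2 − rank ∂_3 = (13 − 12) − 1 = 0, and the invariant factors of ∂_3 are all 1, so H_2 = 0.
  H_3: rank ker ∂_3 − rank ∂_4 = (1 − 1) − 0 = 0, and there is no ∂_4, so H_3 = 0.

H_0 = Z,  H_1 = Z^3,  H_2 = 0,  H_3 = 0.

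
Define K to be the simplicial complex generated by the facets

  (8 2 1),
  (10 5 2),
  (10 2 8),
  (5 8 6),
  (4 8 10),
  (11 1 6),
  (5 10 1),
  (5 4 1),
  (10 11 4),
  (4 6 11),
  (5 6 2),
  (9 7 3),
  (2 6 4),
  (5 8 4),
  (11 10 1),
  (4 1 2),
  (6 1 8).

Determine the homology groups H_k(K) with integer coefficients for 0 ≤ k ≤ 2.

H_0 = Z^2,  H_1 = Z^2,  H_2 = Z.

Take the total order 1 < 2 < 3 < 4 < 5 < 6 < 7 < 8 < 9 < 10 < 11 on the vertex set. Then K (dimension 2) consists of the simplices:

  0-simplices (11): [1], [2], [3], [4], [5], [6], [7], [8], [9], [10], [11]
  1-simplices (27): (27 of them)
  2-simplices (17): (17 of them)

so the chain groups are C_0 ≅ Z^11, C_1 ≅ Z^27, C_2 ≅ Z^17.

∂_1: C_1 → C_0 is given by ∂[p,q] = [q] − [p]. For instance
  ∂[2,8] = [8] − [2].
The 11×27 boundary matrix has rank 9 and Smith normal form diag(1,1,1,1,1,1,1,1,1).

∂_2: C_2 → C_1 sends each 2-simplex [p,q,r] to [q,r] − [p,r] + [p,q]. For instance
  ∂[4,10,11] = [10,11] − [4,11] + [4,10],
  ∂[2,5,10] = [5,10] − [2,10] + [2,5].
As a 27×17 matrix over Z this has rank 16, with invariant factors (1,1,1,1,1,1,1,1,1,1,1,1,1,1,1,1).

Reading off H_k = ker ∂_k / im ∂_{k+1}:

  H_0: rank C_0 − rank ∂_1 = 11 − 9 = 2, and the invariant factors of ∂_1 are all 1, so H_0 ≅ Z^2.
  H_1: rank ker ∂_1 − rank ∂_2 = (27 − 9) − 16 = 2, and the invariant factors of ∂_2 are all 1, so H_1 ≅ Z^2.
  H_2: rank ker ∂_2 − rank ∂_3 = (17 − 16) − 0 = 1, and there is no ∂_3, so H_2 ≅ Z.

(K is a triangulation of the disjoint union of the 2-simplex and the torus T^2.)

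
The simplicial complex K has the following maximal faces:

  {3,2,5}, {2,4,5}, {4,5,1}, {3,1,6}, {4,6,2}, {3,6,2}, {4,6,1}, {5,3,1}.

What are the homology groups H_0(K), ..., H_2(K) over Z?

Take the total order 1 < 2 < 3 < 4 < 5 < 6 on the vertex set. Then K (dimension 2) consists of the simplices:

  0-simplices (6): [1], [2], [3], [4], [5], [6]
  1-simplices (12): [1,3], [1,4], [1,5], [1,6], [2,3], [2,4], [2,5], [2,6], [3,5], [3,6], [4,5], [4,6]
  2-simplices (8): [1,3,5], [1,3,6], [1,4,5], [1,4,6], [2,3,5], [2,3,6], [2,4,5], [2,4,6]

so the chain groups are C_0 ≅ Z^6, C_1 ≅ Z^12, C_2 ≅ Z^8.

The boundary map ∂_1: C_1 → C_0 maps an edge to its endpoints' difference, ∂[p,q] = q − p.
As a 6×12 matrix over Z this has rank 5, with invariant factors (1,1,1,1,1).

∂_2: C_2 → C_1 maps a triangle to the signed sum of its edges. For instance
  ∂[2,4,5] = [4,5] − [2,5] + [2,4],
  ∂[1,3,6] = [3,6] − [1,6] + [1,3].
This gives a 12×8 integer matrix of rank 7; reducing to Smith normal form yields diagonal entries (1,1,1,1,1,1,1).

Computing H_k = (kernel of ∂_k) / (image of ∂_{k+1}):

  H_0: rank C_0 − rank ∂_1 = 6 − 5 = 1, and the invariant factors of ∂_1 are all 1, so H_0 = Z.
  H_1: rank ker ∂_1 − rank ∂_2 = (12 − 5) − 7 = 0, and the invariant factors of ∂_2 are all 1, so H_1 = 0.
  H_2: rank ker ∂_2 − rank ∂_3 = (8 − 7) − 0 = 1, and there is no ∂_3, so H_2 = Z.

As a check, the Euler characteristic is 6 − 12 + 8 = 2, which agrees with 1 − 0 + 1 = 2.

H_0 ≅ Z,  H_1 = 0,  H_2 ≅ Z.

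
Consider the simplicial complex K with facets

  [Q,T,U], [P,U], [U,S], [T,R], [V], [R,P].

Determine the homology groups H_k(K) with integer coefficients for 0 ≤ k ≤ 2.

H_0 = Z^2,  H_1 = Z,  H_2 = 0.

Take the total order P < Q < R < S < T < U < V on the vertex set. Then K (dimension 2) consists of the simplices:

  0-simplices (7): P, Q, R, S, T, U, V
  1-simplices (7): PR, PU, QT, QU, RT, SU, TU
  2-simplices (1): QTU

giving chain groups C_0 ≅ Z^7, C_1 ≅ Z^7, C_2 ≅ Z^1.

∂_1: C_1 → C_0 maps an edge to its endpoints' difference, ∂[p,q] = q − p. For instance
  ∂PR = R − P.
The resulting 7×7 matrix has rank 5, and its Smith normal form has invariant factors (1,1,1,1,1).

The boundary map ∂_2: C_2 → C_1 sends each 2-simplex [p,q,r] to [q,r] − [p,r] + [p,q]. For instance
  ∂QTU = TU − QU + QT.
The 7×1 boundary matrix has rank 1 and Smith normal form diag(1).

Reading off H_k = ker ∂_k / im ∂_{k+1}:

  H_0: rank C_0 − rank ∂_1 = 7 − 5 = 2, and the invariant factors of ∂_1 are all 1, so H_0 = Z^2.
  H_1: rank ker ∂_1 − rank ∂_2 = (7 − 5) − 1 = 1, and the invariant factors of ∂_2 are all 1, so H_1 = Z.
  H_2: rank ker ∂_2 − rank ∂_3 = (1 − 1) − 0 = 0, and there is no ∂_3, so H_2 = 0.

As a check, the Euler characteristic is 7 − 7 + 1 = 1, which agrees with 2 − 1 + 0 = 1.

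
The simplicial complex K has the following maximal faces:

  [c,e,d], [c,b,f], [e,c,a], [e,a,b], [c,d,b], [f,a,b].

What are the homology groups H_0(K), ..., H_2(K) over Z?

We work with the vertex ordering a < b < c < d < e < f. The simplices of K, each written with vertices in increasing order, are:

  0-simplices (6): a, b, c, d, e, f
  1-simplices (12): ab, ac, ae, af, bc, bd, be, bf, cd, ce, cf, de
  2-simplices (6): abe, abf, ace, bcd, bcf, cde

giving chain groups C_0 ≅ Z^6, C_1 ≅ Z^12, C_2 ≅ Z^6.

∂_1: C_1 → C_0 is given by ∂[p,q] = [q] − [p]. For instance
  ∂bd = d − b.
This gives a 6×12 integer matrix of rank 5; reducing to Smith normal form yields diagonal entries (1,1,1,1,1).

The boundary map ∂_2: C_2 → C_1 sends each 2-simplex [p,q,r] to [q,r] − [p,r] + [p,q]. For instance
  ∂cde = de − ce + cd,
  ∂bcd = cd − bd + bc.
This gives a 12×6 integer matrix of rank 6; reducing to Smith normal form yields diagonal entries (1,1,1,1,1,1).

Now H_k = ker ∂_k / im ∂_{k+1}, so:

  H_0: rank C_0 − rank ∂_1 = 6 − 5 = 1, and the invariant factors of ∂_1 are all 1, so H_0 = Z.
  H_1: rank ker ∂_1 − rank ∂_2 = (12 − 5) − 6 = 1, and the invariant factors of ∂_2 are all 1, so H_1 = Z.
  H_2: rank ker ∂_2 − rank ∂_3 = (6 − 6) − 0 = 0, and there is no ∂_3, so H_2 = 0.

H_0 ≅ Z,  H_1 ≅ Z,  H_2 = 0.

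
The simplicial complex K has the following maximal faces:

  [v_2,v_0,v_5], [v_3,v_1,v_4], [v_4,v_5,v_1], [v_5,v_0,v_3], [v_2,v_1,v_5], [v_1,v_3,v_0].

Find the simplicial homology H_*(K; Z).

Order the vertices as v_0 < v_1 < v_2 < v_3 < v_4 < v_5. Listing each simplex with vertices in this order, K has dimension 2 with simplices:

  0-simplices (6): [v_0], [v_1], [v_2], [v_3], [v_4], [v_5]
  1-simplices (12): [v_0,v_1], [v_0,v_2], [v_0,v_3], [v_0,v_5], [v_1,v_2], [v_1,v_3], [v_1,v_4], [v_1,v_5], [v_2,v_5], [v_3,v_4], [v_3,v_5], [v_4,v_5]
  2-simplices (6): [v_0,v_1,v_3], [v_0,v_2,v_5], [v_0,v_3,v_5], [v_1,v_2,v_5], [v_1,v_3,v_4], [v_1,v_4,v_5]

Hence C_0 ≅ Z^6, C_1 ≅ Z^12, C_2 ≅ Z^6.

The boundary map ∂_1: C_1 → C_0 maps an edge to its endpoints' difference, ∂[p,q] = q − p.
The 6×12 boundary matrix has rank 5 and Smith normal form diag(1,1,1,1,1).

∂_2: C_2 → C_1 sends each 2-simplex [p,q,r] to [q,r] − [p,r] + [p,q]. For instance
  ∂[v_1,v_3,v_4] = [v_3,v_4] − [v_1,v_4] + [v_1,v_3],
  ∂[v_0,v_1,v_3] = [v_1,v_3] − [v_0,v_3] + [v_0,v_1].
As a 12×6 matrix over Z this has rank 6, with invariant factors (1,1,1,1,1,1).

Computing H_k = (kernel of ∂_k) / (image of ∂_{k+1}):

  H_0: rank C_0 − rank ∂_1 = 6 − 5 = 1, and the invariant factors of ∂_1 are all 1, so H_0 ≅ Z.
  H_1: rank ker ∂_1 − rank ∂_2 = (12 − 5) − 6 = 1, and the invariant factors of ∂_2 are all 1, so H_1 ≅ Z.
  H_2: rank ker ∂_2 − rank ∂_3 = (6 − 6) − 0 = 0, and there is no ∂_3, so H_2 ≅ 0.

(K is a triangulation of the cylinder S^1 x I.)

H_0 ≅ Z,  H_1 ≅ Z,  H_2 = 0.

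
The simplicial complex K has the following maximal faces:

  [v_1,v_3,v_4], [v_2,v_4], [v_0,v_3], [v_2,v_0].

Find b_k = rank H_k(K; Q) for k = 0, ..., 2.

Fix the vertex order v_0 < v_1 < v_2 < v_3 < v_4 and write every simplex with vertices in increasing order. Then dim K = 2 and the simplices of K are:

  0-simplices (5): [v_0], [v_1], [v_2], [v_3], [v_4]
  1-simplices (6): [v_0,v_2], [v_0,v_3], [v_1,v_3], [v_1,v_4], [v_2,v_4], [v_3,v_4]
  2-simplices (1): [v_1,v_3,v_4]

giving chain groups C_0 ≅ Z^5, C_1 ≅ Z^6, C_2 ≅ Z^1.

∂_1: C_1 → C_0 is given by ∂[p,q] = [q] − [p]. For instance
  ∂[v_1,v_3] = [v_3] − [v_1].
The 5×6 boundary matrix has rank 4 and Smith normal form diag(1,1,1,1).

The boundary map ∂_2: C_2 → C_1 maps a triangle to the signed sum of its edges. For instance
  ∂[v_1,v_3,v_4] = [v_3,v_4] − [v_1,v_4] + [v_1,v_3].
This gives a 6×1 integer matrix of rank 1; reducing to Smith normal form yields diagonal entries (1).

Computing H_k = (kernel of ∂_k) / (image of ∂_{k+1}):

  H_0: rank C_0 − rank ∂_1 = 5 − 4 = 1, and the invariant factors of ∂_1 are all 1, so H_0 = Z.
  H_1: rank ker ∂_1 − rank ∂_2 = (6 − 4) − 1 = 1, and the invariant factors of ∂_2 are all 1, so H_1 = Z.
  H_2: rank ker ∂_2 − rank ∂_3 = (1 − 1) − 0 = 0, and there is no ∂_3, so H_2 = 0.

Hence the Betti numbers are b_0 = 1, b_1 = 1, b_2 = 0.

b_0 = 1, b_1 = 1, b_2 = 0.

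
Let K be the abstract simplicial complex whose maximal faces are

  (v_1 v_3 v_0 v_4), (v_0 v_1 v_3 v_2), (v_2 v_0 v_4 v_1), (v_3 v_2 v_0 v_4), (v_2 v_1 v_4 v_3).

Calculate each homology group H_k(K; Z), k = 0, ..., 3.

H_0 = Z,  H_1 = 0,  H_2 = 0,  H_3 = Z.

Order the vertices as v_0 < v_1 < v_2 < v_3 < v_4. Listing each simplex with vertices in this order, K has dimension 3 with simplices:

  0-simplices (5): [v_0], [v_1], [v_2], [v_3], [v_4]
  1-simplices (10): [v_0,v_1], [v_0,v_2], [v_0,v_3], [v_0,v_4], [v_1,v_2], [v_1,v_3], [v_1,v_4], [v_2,v_3], [v_2,v_4], [v_3,v_4]
  2-simplices (10): [v_0,v_1,v_2], [v_0,v_1,v_3], [v_0,v_1,v_4], [v_0,v_2,v_3], [v_0,v_2,v_4], [v_0,v_3,v_4], [v_1,v_2,v_3], [v_1,v_2,v_4], [v_1,v_3,v_4], [v_2,v_3,v_4]
  3-simplices (5): [v_0,v_1,v_2,v_3], [v_0,v_1,v_2,v_4], [v_0,v_1,v_3,v_4], [v_0,v_2,v_3,v_4], [v_1,v_2,v_3,v_4]

Hence C_0 ≅ Z^5, C_1 ≅ Z^10, C_2 ≅ Z^10, C_3 ≅ Z^5.

∂_1: C_1 → C_0 is given by ∂[p,q] = [q] − [p]. For instance
  ∂[v_0,v_1] = [v_1] − [v_0].
The resulting 5×10 matrix has rank 4, and its Smith normal form has invariant factors (1,1,1,1).

∂_2: C_2 → C_1 sends each 2-simplex [p,q,r] to [q,r] − [p,r] + [p,q]. For instance
  ∂[v_0,v_2,v_3] = [v_2,v_3] − [v_0,v_3] + [v_0,v_2],
  ∂[v_0,v_1,v_2] = [v_1,v_2] − [v_0,v_2] + [v_0,v_1].
The 10×10 boundary matrix has rank 6 and Smith normal form diag(1,1,1,1,1,1).

Boundary ∂_3: C_3 → C_2 sends each 3-simplex σ to the alternating sum Σ_i (−1)^i (σ with its i-th vertex removed). For instance
  ∂[v_0,v_1,v_2,v_3] = [v_1,v_2,v_3] − [v_0,v_2,v_3] + [v_0,v_1,v_3] − [v_0,v_1,v_2],
  ∂[v_1,v_2,v_3,v_4] = [v_2,v_3,v_4] − [v_1,v_3,v_4] + [v_1,v_2,v_4] − [v_1,v_2,v_3].
The resulting 10×5 matrix has rank 4, and its Smith normal form has invariant factors (1,1,1,1).

Computing H_k = (kernel of ∂_k) / (image of ∂_{k+1}):

  H_0: rank C_0 − rank ∂_1 = 5 − 4 = 1, and the invariant factors of ∂_1 are all 1, so H_0 ≅ Z.
  H_1: rank ker ∂_1 − rank ∂_2 = (10 − 4) − 6 = 0, and the invariant factors of ∂_2 are all 1, so H_1 ≅ 0.
  H_2: rank ker ∂_2 − rank ∂_3 = (10 − 6) − 4 = 0, and the invariant factors of ∂_3 are all 1, so H_2 ≅ 0.
  H_3: rank ker ∂_3 − rank ∂_4 = (5 − 4) − 0 = 1, and there is no ∂_4, so H_3 ≅ Z.

(K is a triangulation of the 3-sphere S^3.)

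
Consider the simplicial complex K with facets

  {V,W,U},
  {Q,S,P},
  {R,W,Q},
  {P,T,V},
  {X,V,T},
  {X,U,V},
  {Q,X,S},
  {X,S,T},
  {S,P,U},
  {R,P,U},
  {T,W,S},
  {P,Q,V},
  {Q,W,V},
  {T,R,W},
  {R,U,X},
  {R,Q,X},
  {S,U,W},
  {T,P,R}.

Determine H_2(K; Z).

Order the vertices as P < Q < R < S < T < U < V < W < X. Listing each simplex with vertices in this order, K has dimension 2 with simplices:

  0-simplices (9): P, Q, R, S, T, U, V, W, X
  1-simplices (27): PQ, PR, PS, PT, PU, PV, QR, QS, QV, QW, QX, RT, RU, RW, RX, ST, SU, SW, SX, TV, TW, TX, UV, UW, UX, VW, VX
  2-simplices (18): PQS, PQV, PRT, PRU, PSU, PTV, QRW, QRX, QSX, QVW, RTW, RUX, STW, STX, SUW, TVX, UVW, UVX

Hence C_0 ≅ Z^9, C_1 ≅ Z^27, C_2 ≅ Z^18.

The boundary map ∂_1: C_1 → C_0 maps an edge to its endpoints' difference, ∂[p,q] = q − p. For instance
  ∂PQ = Q − P.
As a 9×27 matrix over Z this has rank 8, with invariant factors (1,1,1,1,1,1,1,1).

The boundary map ∂_2: C_2 → C_1 acts by ∂[p,q,r] = [q,r] − [p,r] + [p,q]. For instance
  ∂PSU = SU − PU + PS,
  ∂QRW = RW − QW + QR.
The 27×18 boundary matrix has rank 17 and Smith normal form diag(1,1,1,1,1,1,1,1,1,1,1,1,1,1,1,1,1).

From H_k ≅ ker(∂_k) / im(∂_{k+1}) we obtain:

  H_2: rank ker ∂_2 − rank ∂_3 = (18 − 17) − 0 = 1, and there is no ∂_3, so H_2 = Z.

(K is a triangulation of the torus T^2.)

H_2 = Z.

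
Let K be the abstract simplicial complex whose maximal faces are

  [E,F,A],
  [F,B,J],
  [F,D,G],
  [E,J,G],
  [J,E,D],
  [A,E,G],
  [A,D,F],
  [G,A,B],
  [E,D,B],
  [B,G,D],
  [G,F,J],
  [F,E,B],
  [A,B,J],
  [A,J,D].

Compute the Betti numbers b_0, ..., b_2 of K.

Take the total order A < B < D < E < F < G < J on the vertex set. Then K (dimension 2) consists of the simplices:

  0-simplices (7): A, B, D, E, F, G, J
  1-simplices (21): AB, AD, AE, AF, AG, AJ, BD, BE, BF, BG, BJ, DE, DF, DG, DJ, EF, EG, EJ, FG, FJ, GJ
  2-simplices (14): ABG, ABJ, ADF, ADJ, AEF, AEG, BDE, BDG, BEF, BFJ, DEJ, DFG, EGJ, FGJ

Hence C_0 ≅ Z^7, C_1 ≅ Z^21, C_2 ≅ Z^14.

The boundary map ∂_1: C_1 → C_0 is given by ∂[p,q] = [q] − [p]. For instance
  ∂BF = F − B.
The 7×21 boundary matrix has rank 6 and Smith normal form diag(1,1,1,1,1,1).

Boundary ∂_2: C_2 → C_1 maps a triangle to the signed sum of its edges. For instance
  ∂ADF = DF − AF + AD,
  ∂ADJ = DJ − AJ + AD.
This gives a 21×14 integer matrix of rank 13; reducing to Smith normal form yields diagonal entries (1,1,1,1,1,1,1,1,1,1,1,1,1).

Now H_k = ker ∂_k / im ∂_{k+1}, so:

  H_0: rank C_0 − rank ∂_1 = 7 − 6 = 1, and the invariant factors of ∂_1 are all 1, so H_0 ≅ Z.
  H_1: rank ker ∂_1 − rank ∂_2 = (21 − 6) − 13 = 2, and the invariant factors of ∂_2 are all 1, so H_1 ≅ Z^2.
  H_2: rank ker ∂_2 − rank ∂_3 = (14 − 13) − 0 = 1, and there is no ∂_3, so H_2 ≅ Z.

(K is a triangulation of the torus T^2.)

Hence the Betti numbers are b_0 = 1, b_1 = 2, b_2 = 1.

b_0 = 1, b_1 = 2, b_2 = 1.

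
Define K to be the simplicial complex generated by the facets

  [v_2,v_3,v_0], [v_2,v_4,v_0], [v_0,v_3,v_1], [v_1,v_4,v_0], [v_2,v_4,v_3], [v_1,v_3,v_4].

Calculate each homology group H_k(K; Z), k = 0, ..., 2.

Order the vertices as v_0 < v_1 < v_2 < v_3 < v_4. Listing each simplex with vertices in this order, K has dimension 2 with simplices:

  0-simplices (5): [v_0], [v_1], [v_2], [v_3], [v_4]
  1-simplices (9): [v_0,v_1], [v_0,v_2], [v_0,v_3], [v_0,v_4], [v_1,v_3], [v_1,v_4], [v_2,v_3], [v_2,v_4], [v_3,v_4]
  2-simplices (6): [v_0,v_1,v_3], [v_0,v_1,v_4], [v_0,v_2,v_3], [v_0,v_2,v_4], [v_1,v_3,v_4], [v_2,v_3,v_4]

giving chain groups C_0 ≅ Z^5, C_1 ≅ Z^9, C_2 ≅ Z^6.

The boundary map ∂_1: C_1 → C_0 maps an edge to its endpoints' difference, ∂[p,q] = q − p.
This gives a 5×9 integer matrix of rank 4; reducing to Smith normal form yields diagonal entries (1,1,1,1).

Boundary ∂_2: C_2 → C_1 acts by ∂[p,q,r] = [q,r] − [p,r] + [p,q]. For instance
  ∂[v_0,v_1,v_3] = [v_1,v_3] − [v_0,v_3] + [v_0,v_1],
  ∂[v_0,v_2,v_3] = [v_2,v_3] − [v_0,v_3] + [v_0,v_2].
The resulting 9×6 matrix has rank 5, and its Smith normal form has invariant factors (1,1,1,1,1).

From H_k ≅ ker(∂_k) / im(∂_{k+1}) we obtain:

  H_0: rank C_0 − rank ∂_1 = 5 − 4 = 1, and the invariant factors of ∂_1 are all 1, so H_0 ≅ Z.
  H_1: rank ker ∂_1 − rank ∂_2 = (9 − 4) − 5 = 0, and the invariant factors of ∂_2 are all 1, so H_1 ≅ 0.
  H_2: rank ker ∂_2 − rank ∂_3 = (6 − 5) − 0 = 1, and there is no ∂_3, so H_2 ≅ Z.

As a check, the Euler characteristic is 5 − 9 + 6 = 2, which agrees with 1 − 0 + 1 = 2.

H_0 = Z,  H_1 = 0,  H_2 = Z.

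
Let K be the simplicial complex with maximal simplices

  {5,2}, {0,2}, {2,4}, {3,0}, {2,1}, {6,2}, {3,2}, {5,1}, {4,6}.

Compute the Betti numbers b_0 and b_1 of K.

Fix the vertex order 0 < 1 < 2 < 3 < 4 < 5 < 6 and write every simplex with vertices in increasing order. Then dim K = 1 and the simplices of K are:

  0-simplices (7): [0], [1], [2], [3], [4], [5], [6]
  1-simplices (9): [0,2], [0,3], [1,2], [1,5], [2,3], [2,4], [2,5], [2,6], [4,6]

so the chain groups are C_0 ≅ Z^7, C_1 ≅ Z^9.

∂_1: C_1 → C_0 is given by ∂[p,q] = [q] − [p]. For instance
  ∂[2,5] = [5] − [2].
This gives a 7×9 integer matrix of rank 6; reducing to Smith normal form yields diagonal entries (1,1,1,1,1,1).

Reading off H_k = ker ∂_k / im ∂_{k+1}:

  H_0: rank C_0 − rank ∂_1 = 7 − 6 = 1, and the invariant factors of ∂_1 are all 1, so H_0 = Z.
  H_1: rank ker ∂_1 − rank ∂_2 = (9 − 6) − 0 = 3, and there is no ∂_2, so H_1 = Z^3.

As a check, the Euler characteristic is 7 − 9 = -2, which agrees with 1 − 3 = -2.

Hence the Betti numbers are b_0 = 1, b_1 = 3.

b_0 = 1, b_1 = 3.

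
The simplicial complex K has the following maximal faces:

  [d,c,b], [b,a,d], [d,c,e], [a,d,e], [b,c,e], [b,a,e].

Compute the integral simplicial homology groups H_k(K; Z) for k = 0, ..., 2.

Take the total order a < b < c < d < e on the vertex set. Then K (dimension 2) consists of the simplices:

  0-simplices (5): a, b, c, d, e
  1-simplices (9): ab, ad, ae, bc, bd, be, cd, ce, de
  2-simplices (6): abd, abe, ade, bcd, bce, cde

Hence C_0 ≅ Z^5, C_1 ≅ Z^9, C_2 ≅ Z^6.

∂_1: C_1 → C_0 sends each edge [p,q] (with p < q) to q − p.
As a 5×9 matrix over Z this has rank 4, with invariant factors (1,1,1,1).

The boundary map ∂_2: C_2 → C_1 maps a triangle to the signed sum of its edges. For instance
  ∂bce = ce − be + bc,
  ∂abe = be − ae + ab.
The 9×6 boundary matrix has rank 5 and Smith normal form diag(1,1,1,1,1).

Now H_k = ker ∂_k / im ∂_{k+1}, so:

  H_0: rank C_0 − rank ∂_1 = 5 − 4 = 1, and the invariant factors of ∂_1 are all 1, so H_0 ≅ Z.
  H_1: rank ker ∂_1 − rank ∂_2 = (9 − 4) − 5 = 0, and the invariant factors of ∂_2 are all 1, so H_1 ≅ 0.
  H_2: rank ker ∂_2 − rank ∂_3 = (6 − 5) − 0 = 1, and there is no ∂_3, so H_2 ≅ Z.

(K is a triangulation of the 2-sphere S^2.)

H_0 ≅ Z,  H_1 = 0,  H_2 ≅ Z.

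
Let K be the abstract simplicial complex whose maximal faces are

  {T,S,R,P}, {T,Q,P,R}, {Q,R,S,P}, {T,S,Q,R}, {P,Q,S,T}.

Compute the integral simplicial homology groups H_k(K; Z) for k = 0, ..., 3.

H_0 = Z,  H_1 = 0,  H_2 = 0,  H_3 = Z.

Order the vertices as P < Q < R < S < T. Listing each simplex with vertices in this order, K has dimension 3 with simplices:

  0-simplices (5): P, Q, R, S, T
  1-simplices (10): PQ, PR, PS, PT, QR, QS, QT, RS, RT, ST
  2-simplices (10): PQR, PQS, PQT, PRS, PRT, PST, QRS, QRT, QST, RST
  3-simplices (5): PQRS, PQRT, PQST, PRST, QRST

Hence C_0 ≅ Z^5, C_1 ≅ Z^10, C_2 ≅ Z^10, C_3 ≅ Z^5.

∂_1: C_1 → C_0 is given by ∂[p,q] = [q] − [p]. For instance
  ∂QR = R − Q.
This gives a 5×10 integer matrix of rank 4; reducing to Smith normal form yields diagonal entries (1,1,1,1).

The boundary map ∂_2: C_2 → C_1 sends each 2-simplex [p,q,r] to [q,r] − [p,r] + [p,q]. For instance
  ∂PQT = QT − PT + PQ,
  ∂PRS = RS − PS + PR.
As a 10×10 matrix over Z this has rank 6, with invariant factors (1,1,1,1,1,1).

The boundary map ∂_3: C_3 → C_2 sends each 3-simplex σ to the alternating sum Σ_i (−1)^i (σ with its i-th vertex removed). For instance
  ∂PQRT = QRT − PRT + PQT − PQR,
  ∂QRST = RST − QST + QRT − QRS.
As a 10×5 matrix over Z this has rank 4, with invariant factors (1,1,1,1).

Now H_k = ker ∂_k / im ∂_{k+1}, so:

  H_0: rank C_0 − rank ∂_1 = 5 − 4 = 1, and the invariant factors of ∂_1 are all 1, so H_0 ≅ Z.
  H_1: rank ker ∂_1 − rank ∂_2 = (10 − 4) − 6 = 0, and the invariant factors of ∂_2 are all 1, so H_1 ≅ 0.
  H_2: rank ker ∂_2 − rank ∂_3 = (10 − 6) − 4 = 0, and the invariant factors of ∂_3 are all 1, so H_2 ≅ 0.
  H_3: rank ker ∂_3 − rank ∂_4 = (5 − 4) − 0 = 1, and there is no ∂_4, so H_3 ≅ Z.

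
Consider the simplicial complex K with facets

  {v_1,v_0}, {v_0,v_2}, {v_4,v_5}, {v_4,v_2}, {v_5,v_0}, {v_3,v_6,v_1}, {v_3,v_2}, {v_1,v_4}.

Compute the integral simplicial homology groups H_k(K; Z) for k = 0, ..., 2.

H_0 ≅ Z,  H_1 ≅ Z^3,  H_2 = 0.

Take the total order v_0 < v_1 < v_2 < v_3 < v_4 < v_5 < v_6 on the vertex set. Then K (dimension 2) consists of the simplices:

  0-simplices (7): [v_0], [v_1], [v_2], [v_3], [v_4], [v_5], [v_6]
  1-simplices (10): [v_0,v_1], [v_0,v_2], [v_0,v_5], [v_1,v_3], [v_1,v_4], [v_1,v_6], [v_2,v_3], [v_2,v_4], [v_3,v_6], [v_4,v_5]
  2-simplices (1): [v_1,v_3,v_6]

giving chain groups C_0 ≅ Z^7, C_1 ≅ Z^10, C_2 ≅ Z^1.

∂_1: C_1 → C_0 sends each edge [p,q] (with p < q) to q − p. For instance
  ∂[v_1,v_6] = [v_6] − [v_1].
The resulting 7×10 matrix has rank 6, and its Smith normal form has invariant factors (1,1,1,1,1,1).

Boundary ∂_2: C_2 → C_1 acts by ∂[p,q,r] = [q,r] − [p,r] + [p,q]. For instance
  ∂[v_1,v_3,v_6] = [v_3,v_6] − [v_1,v_6] + [v_1,v_3].
The resulting 10×1 matrix has rank 1, and its Smith normal form has invariant factors (1).

From H_k ≅ ker(∂_k) / im(∂_{k+1}) we obtain:

  H_0: rank C_0 − rank ∂_1 = 7 − 6 = 1, and the invariant factors of ∂_1 are all 1, so H_0 = Z.
  H_1: rank ker ∂_1 − rank ∂_2 = (10 − 6) − 1 = 3, and the invariant factors of ∂_2 are all 1, so H_1 = Z^3.
  H_2: rank ker ∂_2 − rank ∂_3 = (1 − 1) − 0 = 0, and there is no ∂_3, so H_2 = 0.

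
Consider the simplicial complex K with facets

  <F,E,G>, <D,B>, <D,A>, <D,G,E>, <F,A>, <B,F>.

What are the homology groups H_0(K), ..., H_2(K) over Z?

H_0 ≅ Z,  H_1 ≅ Z^2,  H_2 = 0.

Order the vertices as A < B < D < E < F < G. Listing each simplex with vertices in this order, K has dimension 2 with simplices:

  0-simplices (6): A, B, D, E, F, G
  1-simplices (9): AD, AF, BD, BF, DE, DG, EF, EG, FG
  2-simplices (2): DEG, EFG

giving chain groups C_0 ≅ Z^6, C_1 ≅ Z^9, C_2 ≅ Z^2.

The boundary map ∂_1: C_1 → C_0 maps an edge to its endpoints' difference, ∂[p,q] = q − p. For instance
  ∂BD = D − B.
This gives a 6×9 integer matrix of rank 5; reducing to Smith normal form yields diagonal entries (1,1,1,1,1).

Boundary ∂_2: C_2 → C_1 acts by ∂[p,q,r] = [q,r] − [p,r] + [p,q]. For instance
  ∂EFG = FG − EG + EF,
  ∂DEG = EG − DG + DE.
The 9×2 boundary matrix has rank 2 and Smith normal form diag(1,1).

From H_k ≅ ker(∂_k) / im(∂_{k+1}) we obtain:

  H_0: rank C_0 − rank ∂_1 = 6 − 5 = 1, and the invariant factors of ∂_1 are all 1, so H_0 = Z.
  H_1: rank ker ∂_1 − rank ∂_2 = (9 − 5) − 2 = 2, and the invariant factors of ∂_2 are all 1, so H_1 = Z^2.
  H_2: rank ker ∂_2 − rank ∂_3 = (2 − 2) − 0 = 0, and there is no ∂_3, so H_2 = 0.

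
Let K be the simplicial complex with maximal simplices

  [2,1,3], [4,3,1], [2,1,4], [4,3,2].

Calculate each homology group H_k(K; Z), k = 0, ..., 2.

H_0 ≅ Z,  H_1 = 0,  H_2 ≅ Z.

Take the total order 1 < 2 < 3 < 4 on the vertex set. Then K (dimension 2) consists of the simplices:

  0-simplices (4): [1], [2], [3], [4]
  1-simplices (6): [1,2], [1,3], [1,4], [2,3], [2,4], [3,4]
  2-simplices (4): [1,2,3], [1,2,4], [1,3,4], [2,3,4]

so the chain groups are C_0 ≅ Z^4, C_1 ≅ Z^6, C_2 ≅ Z^4.

Boundary ∂_1: C_1 → C_0 is given by ∂[p,q] = [q] − [p]. For instance
  ∂[2,4] = [4] − [2].
The 4×6 boundary matrix has rank 3 and Smith normal form diag(1,1,1).

∂_2: C_2 → C_1 maps a triangle to the signed sum of its edges. For instance
  ∂[2,3,4] = [3,4] − [2,4] + [2,3],
  ∂[1,2,4] = [2,4] − [1,4] + [1,2].
As a 6×4 matrix over Z this has rank 3, with invariant factors (1,1,1).

Now H_k = ker ∂_k / im ∂_{k+1}, so:

  H_0: rank C_0 − rank ∂_1 = 4 − 3 = 1, and the invariant factors of ∂_1 are all 1, so H_0 ≅ Z.
  H_1: rank ker ∂_1 − rank ∂_2 = (6 − 3) − 3 = 0, and the invariant factors of ∂_2 are all 1, so H_1 ≅ 0.
  H_2: rank ker ∂_2 − rank ∂_3 = (4 − 3) − 0 = 1, and there is no ∂_3, so H_2 ≅ Z.

As a check, the Euler characteristic is 4 − 6 + 4 = 2, which agrees with 1 − 0 + 1 = 2.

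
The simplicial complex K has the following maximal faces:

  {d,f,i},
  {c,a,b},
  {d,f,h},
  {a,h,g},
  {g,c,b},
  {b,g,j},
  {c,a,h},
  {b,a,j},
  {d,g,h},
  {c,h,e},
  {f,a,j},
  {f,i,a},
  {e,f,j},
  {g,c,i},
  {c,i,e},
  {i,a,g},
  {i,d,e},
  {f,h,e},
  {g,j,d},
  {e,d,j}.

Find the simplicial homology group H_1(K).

H_1 = Z ⊕ Z/2Z.

We work with the vertex ordering a < b < c < d < e < f < g < h < i < j. The simplices of K, each written with vertices in increasing order, are:

  0-simplices (10): a, b, c, d, e, f, g, h, i, j
  1-simplices (30): ab, ac, af, ag, ah, ai, aj, bc, bg, bj, ce, cg, ch, ci, de, df, dg, dh, di, dj, ef, eh, ei, ej, fh, fi, fj, gh, gi, gj
  2-simplices (20): abc, abj, ach, afi, afj, agh, agi, bcg, bgj, ceh, cei, cgi, dei, dej, dfh, dfi, dgh, dgj, efh, efj

giving chain groups C_0 ≅ Z^10, C_1 ≅ Z^30, C_2 ≅ Z^20.

Boundary ∂_1: C_1 → C_0 sends each edge [p,q] (with p < q) to q − p.
The 10×30 boundary matrix has rank 9 and Smith normal form diag(1,1,1,1,1,1,1,1,1).

Boundary ∂_2: C_2 → C_1 maps a triangle to the signed sum of its edges. For instance
  ∂dgh = gh − dh + dg,
  ∂efh = fh − eh + ef.
As a 30×20 matrix over Z this has rank 20, with invariant factors (1,1,1,1,1,1,1,1,1,1,1,1,1,1,1,1,1,1,1,2).

Reading off H_k = ker ∂_k / im ∂_{k+1}:

  H_1: rank ker ∂_1 − rank ∂_2 = (30 − 9) − 20 = 1, and ∂_2 has invariant factor 2 > 1, so H_1 = Z ⊕ Z/2Z.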